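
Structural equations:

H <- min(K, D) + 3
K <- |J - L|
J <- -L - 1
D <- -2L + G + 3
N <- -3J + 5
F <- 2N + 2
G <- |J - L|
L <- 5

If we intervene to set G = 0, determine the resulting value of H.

The intervention breaks the incoming arrows to G: G <- |J - L| no longer applies, and G = 0.
J = -L - 1  [with L=5]  = -6
D = -2L + G + 3  [with L=5, G=0]  = -7
K = |J - L|  [with J=-6, L=5]  = 11
H = min(K, D) + 3  [with K=11, D=-7]  = -4

-4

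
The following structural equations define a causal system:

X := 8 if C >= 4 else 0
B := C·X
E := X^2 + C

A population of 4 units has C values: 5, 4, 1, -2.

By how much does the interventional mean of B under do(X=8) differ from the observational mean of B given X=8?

-20

Every unit gets X=8 under the intervention. B values become 40, 32, 8, -16; E[B|do(X=8)] = 16.
E[B|X=8] averages over only the 2 units with X=8 (C = 5, 4): B = 40, 32, mean 36.
Difference = 16 − 36 = -20.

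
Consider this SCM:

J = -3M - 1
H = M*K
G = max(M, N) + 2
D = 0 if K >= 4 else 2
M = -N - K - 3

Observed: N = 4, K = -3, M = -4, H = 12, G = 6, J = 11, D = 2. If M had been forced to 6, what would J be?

-19

The intervention breaks the incoming arrows to M: M = -N - K - 3 no longer applies, and M = 6.
J = -3M - 1  [with M=6]  = -19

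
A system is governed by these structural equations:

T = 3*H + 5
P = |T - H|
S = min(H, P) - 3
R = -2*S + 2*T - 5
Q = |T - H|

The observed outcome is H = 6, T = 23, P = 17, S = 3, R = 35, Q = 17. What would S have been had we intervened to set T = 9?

0

Under do(T=9), the mechanism T = 3*H + 5 is discarded; T is fixed at 9.
P = |T - H|  [with T=9, H=6]  = 3
S = min(H, P) - 3  [with H=6, P=3]  = 0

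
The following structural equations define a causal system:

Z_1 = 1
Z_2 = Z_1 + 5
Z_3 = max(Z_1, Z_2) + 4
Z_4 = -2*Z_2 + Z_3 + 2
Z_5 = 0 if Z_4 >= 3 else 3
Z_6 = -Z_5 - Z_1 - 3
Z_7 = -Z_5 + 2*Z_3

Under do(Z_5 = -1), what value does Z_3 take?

do(Z_5=-1) replaces the equation Z_5 = 0 if Z_4 >= 3 else 3 with the constant Z_5 = -1.
Z_3 is not downstream of the intervention, so its value is determined by the original equations.
Z_2 = Z_1 + 5  [with Z_1=1]  = 6
Z_3 = max(Z_1, Z_2) + 4  [with Z_1=1, Z_2=6]  = 10

10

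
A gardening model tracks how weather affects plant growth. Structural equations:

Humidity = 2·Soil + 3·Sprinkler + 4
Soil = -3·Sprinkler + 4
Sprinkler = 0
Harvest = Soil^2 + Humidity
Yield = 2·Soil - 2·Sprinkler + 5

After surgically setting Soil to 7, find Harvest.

67

do(Soil=7) replaces the equation Soil = -3·Sprinkler + 4 with the constant Soil = 7.
Humidity = 2·Soil + 3·Sprinkler + 4  [with Soil=7, Sprinkler=0]  = 18
Harvest = Soil^2 + Humidity  [with Soil=7, Humidity=18]  = 67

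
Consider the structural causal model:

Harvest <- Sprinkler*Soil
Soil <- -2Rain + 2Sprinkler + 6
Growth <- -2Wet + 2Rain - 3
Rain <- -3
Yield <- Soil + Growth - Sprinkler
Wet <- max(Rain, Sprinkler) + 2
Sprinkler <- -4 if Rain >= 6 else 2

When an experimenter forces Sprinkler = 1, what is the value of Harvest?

14

Under do(Sprinkler=1), the mechanism Sprinkler <- -4 if Rain >= 6 else 2 is discarded; Sprinkler is fixed at 1.
Soil = -2Rain + 2Sprinkler + 6  [with Rain=-3, Sprinkler=1]  = 14
Harvest = Sprinkler*Soil  [with Sprinkler=1, Soil=14]  = 14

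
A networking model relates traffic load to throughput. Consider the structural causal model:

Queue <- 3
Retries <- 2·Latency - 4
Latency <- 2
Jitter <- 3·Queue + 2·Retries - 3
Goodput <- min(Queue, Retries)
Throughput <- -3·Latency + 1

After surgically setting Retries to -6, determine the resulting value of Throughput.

do(Retries=-6) replaces the equation Retries <- 2·Latency - 4 with the constant Retries = -6.
Throughput is not downstream of the intervention, so its value is determined by the original equations.
Throughput = -3·Latency + 1  [with Latency=2]  = -5

-5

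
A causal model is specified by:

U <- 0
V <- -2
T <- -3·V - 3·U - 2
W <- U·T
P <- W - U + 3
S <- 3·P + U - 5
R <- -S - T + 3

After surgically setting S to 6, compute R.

Intervening sets S = 6 and removes its equation (S <- 3·P + U - 5).
T = -3·V - 3·U - 2  [with V=-2, U=0]  = 4
R = -S - T + 3  [with S=6, T=4]  = -7

-7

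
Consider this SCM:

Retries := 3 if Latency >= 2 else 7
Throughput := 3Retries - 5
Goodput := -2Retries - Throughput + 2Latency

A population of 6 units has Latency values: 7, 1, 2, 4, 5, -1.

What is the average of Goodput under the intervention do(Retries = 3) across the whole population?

do(Retries=3) breaks Retries's dependence on Latency. With Retries=3 fixed, Goodput across the units is 4, -8, -6, -2, 0, -12, mean -4.

-4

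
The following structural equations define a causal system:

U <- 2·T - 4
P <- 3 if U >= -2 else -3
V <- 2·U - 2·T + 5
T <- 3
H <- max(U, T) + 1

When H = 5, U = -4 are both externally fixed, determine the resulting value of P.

Setting H = 5, U = -4 by intervention discards those variables' equations.
P = 3 if U >= -2 else -3  [with U=-4]  = -3

-3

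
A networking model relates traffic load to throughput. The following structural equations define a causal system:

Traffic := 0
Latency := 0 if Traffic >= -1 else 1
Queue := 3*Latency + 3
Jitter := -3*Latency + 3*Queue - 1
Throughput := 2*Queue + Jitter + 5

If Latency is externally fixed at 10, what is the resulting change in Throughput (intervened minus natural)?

do(Latency=10) replaces the equation Latency := 0 if Traffic >= -1 else 1 with the constant Latency = 10.
Queue = 3*Latency + 3  [with Latency=10]  = 33
Jitter = -3*Latency + 3*Queue - 1  [with Latency=10, Queue=33]  = 68
Throughput = 2*Queue + Jitter + 5  [with Queue=33, Jitter=68]  = 139
Without intervention: Latency = 0 if Traffic >= -1 else 1  [with Traffic=0]  = 0; Queue = 3*Latency + 3  [with Latency=0]  = 3; Jitter = -3*Latency + 3*Queue - 1  [with Latency=0, Queue=3]  = 8; Throughput = 2*Queue + Jitter + 5  [with Queue=3, Jitter=8]  = 19.
Change = 139 − 19 = 120.

120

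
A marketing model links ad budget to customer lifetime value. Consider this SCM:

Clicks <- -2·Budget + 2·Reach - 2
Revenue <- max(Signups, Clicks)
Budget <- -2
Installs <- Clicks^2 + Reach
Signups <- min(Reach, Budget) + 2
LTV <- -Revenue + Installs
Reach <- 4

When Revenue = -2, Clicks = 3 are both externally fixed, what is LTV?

Under do(Revenue = -2, Clicks = 3), each intervened variable's structural equation is replaced by its fixed value.
Installs = Clicks^2 + Reach  [with Clicks=3, Reach=4]  = 13
LTV = -Revenue + Installs  [with Revenue=-2, Installs=13]  = 15

15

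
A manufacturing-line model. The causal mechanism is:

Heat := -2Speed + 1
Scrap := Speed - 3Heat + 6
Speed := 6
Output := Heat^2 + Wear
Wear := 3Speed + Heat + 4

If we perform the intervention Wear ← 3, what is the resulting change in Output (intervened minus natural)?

do(Wear=3) replaces the equation Wear := 3Speed + Heat + 4 with the constant Wear = 3.
Heat = -2Speed + 1  [with Speed=6]  = -11
Output = Heat^2 + Wear  [with Heat=-11, Wear=3]  = 124
Without intervention: Heat = -2Speed + 1  [with Speed=6]  = -11; Wear = 3Speed + Heat + 4  [with Speed=6, Heat=-11]  = 11; Output = Heat^2 + Wear  [with Heat=-11, Wear=11]  = 132.
Change = 124 − 132 = -8.

-8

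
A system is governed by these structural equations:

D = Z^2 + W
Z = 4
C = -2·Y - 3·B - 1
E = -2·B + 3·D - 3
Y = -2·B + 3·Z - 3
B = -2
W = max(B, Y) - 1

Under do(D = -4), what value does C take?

-21

Under do(D=-4), the mechanism D = Z^2 + W is discarded; D is fixed at -4.
Since C is not a descendant of the intervened variable, it is unaffected.
Y = -2·B + 3·Z - 3  [with B=-2, Z=4]  = 13
C = -2·Y - 3·B - 1  [with Y=13, B=-2]  = -21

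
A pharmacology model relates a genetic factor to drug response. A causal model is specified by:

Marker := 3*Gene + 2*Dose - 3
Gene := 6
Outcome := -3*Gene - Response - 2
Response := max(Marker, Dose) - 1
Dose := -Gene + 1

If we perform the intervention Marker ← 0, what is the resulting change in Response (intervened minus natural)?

The intervention breaks the incoming arrows to Marker: Marker := 3*Gene + 2*Dose - 3 no longer applies, and Marker = 0.
Dose = -Gene + 1  [with Gene=6]  = -5
Response = max(Marker, Dose) - 1  [with Marker=0, Dose=-5]  = -1
Without intervention: Dose = -Gene + 1  [with Gene=6]  = -5; Marker = 3*Gene + 2*Dose - 3  [with Gene=6, Dose=-5]  = 5; Response = max(Marker, Dose) - 1  [with Marker=5, Dose=-5]  = 4.
Change = -1 − 4 = -5.

-5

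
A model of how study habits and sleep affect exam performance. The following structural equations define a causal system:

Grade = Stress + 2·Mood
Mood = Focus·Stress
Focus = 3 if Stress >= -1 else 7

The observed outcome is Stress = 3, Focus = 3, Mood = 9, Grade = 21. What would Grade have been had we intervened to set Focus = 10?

63

Under do(Focus=10), the mechanism Focus = 3 if Stress >= -1 else 7 is discarded; Focus is fixed at 10.
Mood = Focus·Stress  [with Focus=10, Stress=3]  = 30
Grade = Stress + 2·Mood  [with Stress=3, Mood=30]  = 63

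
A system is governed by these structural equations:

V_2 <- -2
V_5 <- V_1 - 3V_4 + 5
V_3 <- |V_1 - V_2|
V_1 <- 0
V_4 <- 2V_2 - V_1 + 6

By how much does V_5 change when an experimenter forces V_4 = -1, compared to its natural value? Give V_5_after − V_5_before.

Intervening sets V_4 = -1 and removes its equation (V_4 <- 2V_2 - V_1 + 6).
V_5 = V_1 - 3V_4 + 5  [with V_1=0, V_4=-1]  = 8
Without intervention: V_4 = 2V_2 - V_1 + 6  [with V_2=-2, V_1=0]  = 2; V_5 = V_1 - 3V_4 + 5  [with V_1=0, V_4=2]  = -1.
Change = 8 − (-1) = 9.

9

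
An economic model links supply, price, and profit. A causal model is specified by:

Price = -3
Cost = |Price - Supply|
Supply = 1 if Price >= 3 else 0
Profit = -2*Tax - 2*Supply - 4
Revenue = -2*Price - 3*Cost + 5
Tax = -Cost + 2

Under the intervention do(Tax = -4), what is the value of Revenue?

2

The intervention breaks the incoming arrows to Tax: Tax = -Cost + 2 no longer applies, and Tax = -4.
Since Revenue is not a descendant of the intervened variable, it is unaffected.
Supply = 1 if Price >= 3 else 0  [with Price=-3]  = 0
Cost = |Price - Supply|  [with Price=-3, Supply=0]  = 3
Revenue = -2*Price - 3*Cost + 5  [with Price=-3, Cost=3]  = 2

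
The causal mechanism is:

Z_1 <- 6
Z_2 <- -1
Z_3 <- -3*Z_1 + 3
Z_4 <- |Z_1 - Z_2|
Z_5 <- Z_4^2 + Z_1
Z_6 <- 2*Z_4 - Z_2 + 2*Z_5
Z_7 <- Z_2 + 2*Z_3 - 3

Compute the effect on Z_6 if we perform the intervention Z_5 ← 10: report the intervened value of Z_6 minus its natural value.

-90

The intervention breaks the incoming arrows to Z_5: Z_5 <- Z_4^2 + Z_1 no longer applies, and Z_5 = 10.
Z_4 = |Z_1 - Z_2|  [with Z_1=6, Z_2=-1]  = 7
Z_6 = 2*Z_4 - Z_2 + 2*Z_5  [with Z_4=7, Z_2=-1, Z_5=10]  = 35
Without intervention: Z_4 = |Z_1 - Z_2|  [with Z_1=6, Z_2=-1]  = 7; Z_5 = Z_4^2 + Z_1  [with Z_4=7, Z_1=6]  = 55; Z_6 = 2*Z_4 - Z_2 + 2*Z_5  [with Z_4=7, Z_2=-1, Z_5=55]  = 125.
Change = 35 − 125 = -90.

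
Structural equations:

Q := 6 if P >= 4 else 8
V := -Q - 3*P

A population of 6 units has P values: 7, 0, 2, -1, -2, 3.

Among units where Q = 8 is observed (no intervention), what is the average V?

Conditioning on Q=8 selects the 5 unit(s) with P ∈ {0, 2, -1, -2, 3}. Their V values: -8, -14, -5, -2, -17. Mean = -9.2.

-9.2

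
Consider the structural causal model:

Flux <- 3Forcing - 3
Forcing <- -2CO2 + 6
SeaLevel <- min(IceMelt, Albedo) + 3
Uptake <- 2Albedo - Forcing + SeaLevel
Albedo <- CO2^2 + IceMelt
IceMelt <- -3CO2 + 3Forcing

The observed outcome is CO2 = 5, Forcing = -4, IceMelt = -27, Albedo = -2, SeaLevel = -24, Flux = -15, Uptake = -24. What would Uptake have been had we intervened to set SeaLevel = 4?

4

Under do(SeaLevel=4), the mechanism SeaLevel <- min(IceMelt, Albedo) + 3 is discarded; SeaLevel is fixed at 4.
Forcing = -2CO2 + 6  [with CO2=5]  = -4
IceMelt = -3CO2 + 3Forcing  [with CO2=5, Forcing=-4]  = -27
Albedo = CO2^2 + IceMelt  [with CO2=5, IceMelt=-27]  = -2
Uptake = 2Albedo - Forcing + SeaLevel  [with Albedo=-2, Forcing=-4, SeaLevel=4]  = 4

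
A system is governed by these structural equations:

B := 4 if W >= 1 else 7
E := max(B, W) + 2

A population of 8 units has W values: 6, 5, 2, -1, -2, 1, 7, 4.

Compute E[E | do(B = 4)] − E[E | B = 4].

-0.25

Under do(B=4), B's equation is replaced by B=4 for every unit. Per-unit E: 8, 7, 6, 6, 6, 6, 9, 6. Mean = 6.75.
Conditioning on B=4 selects the 6 unit(s) with W ∈ {6, 5, 2, 1, 7, 4}. Their E values: 8, 7, 6, 6, 9, 6. Mean = 7.
Difference = 6.75 − 7 = -0.25.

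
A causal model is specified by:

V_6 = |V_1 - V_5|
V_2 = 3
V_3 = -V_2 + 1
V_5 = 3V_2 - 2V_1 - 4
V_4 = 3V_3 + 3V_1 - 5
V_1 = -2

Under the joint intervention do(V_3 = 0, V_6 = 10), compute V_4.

Setting V_3 = 0, V_6 = 10 by intervention discards those variables' equations.
V_4 = 3V_3 + 3V_1 - 5  [with V_3=0, V_1=-2]  = -11

-11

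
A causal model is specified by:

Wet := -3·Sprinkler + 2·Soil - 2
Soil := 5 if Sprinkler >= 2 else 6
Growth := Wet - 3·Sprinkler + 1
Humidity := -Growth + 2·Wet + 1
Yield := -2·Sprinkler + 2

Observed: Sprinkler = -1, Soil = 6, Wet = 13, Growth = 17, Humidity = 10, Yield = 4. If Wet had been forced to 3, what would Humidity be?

do(Wet=3) replaces the equation Wet := -3·Sprinkler + 2·Soil - 2 with the constant Wet = 3.
Growth = Wet - 3·Sprinkler + 1  [with Wet=3, Sprinkler=-1]  = 7
Humidity = -Growth + 2·Wet + 1  [with Growth=7, Wet=3]  = 0

0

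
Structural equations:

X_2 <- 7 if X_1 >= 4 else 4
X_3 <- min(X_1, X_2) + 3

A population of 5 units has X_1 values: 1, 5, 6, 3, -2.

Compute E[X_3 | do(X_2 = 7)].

5.6

Under do(X_2=7), X_2's equation is replaced by X_2=7 for every unit. Per-unit X_3: 4, 8, 9, 6, 1. Mean = 5.6.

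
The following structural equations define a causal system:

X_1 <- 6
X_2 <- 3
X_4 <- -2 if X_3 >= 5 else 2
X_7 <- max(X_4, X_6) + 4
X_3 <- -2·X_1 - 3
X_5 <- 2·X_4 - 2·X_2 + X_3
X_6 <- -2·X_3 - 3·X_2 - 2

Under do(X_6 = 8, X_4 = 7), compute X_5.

-7

Setting X_6 = 8, X_4 = 7 by intervention discards those variables' equations.
X_3 = -2·X_1 - 3  [with X_1=6]  = -15
X_5 = 2·X_4 - 2·X_2 + X_3  [with X_4=7, X_2=3, X_3=-15]  = -7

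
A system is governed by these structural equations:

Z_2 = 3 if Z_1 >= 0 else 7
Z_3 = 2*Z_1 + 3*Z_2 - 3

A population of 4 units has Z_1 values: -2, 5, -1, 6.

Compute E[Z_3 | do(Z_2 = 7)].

Every unit gets Z_2=7 under the intervention. Z_3 values become 14, 28, 16, 30; E[Z_3|do(Z_2=7)] = 22.

22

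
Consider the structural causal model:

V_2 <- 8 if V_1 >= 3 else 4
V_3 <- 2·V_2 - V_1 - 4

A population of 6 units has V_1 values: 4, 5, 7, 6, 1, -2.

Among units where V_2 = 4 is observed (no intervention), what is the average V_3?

Observing V_2=4 restricts to units where V_2's equation naturally yields 4: V_1 ∈ {1, -2}. In that subpopulation V_3 = 3, 6, mean 4.5.

4.5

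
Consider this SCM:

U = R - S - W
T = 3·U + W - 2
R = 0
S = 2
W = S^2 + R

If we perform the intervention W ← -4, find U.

2

The intervention breaks the incoming arrows to W: W = S^2 + R no longer applies, and W = -4.
U = R - S - W  [with R=0, S=2, W=-4]  = 2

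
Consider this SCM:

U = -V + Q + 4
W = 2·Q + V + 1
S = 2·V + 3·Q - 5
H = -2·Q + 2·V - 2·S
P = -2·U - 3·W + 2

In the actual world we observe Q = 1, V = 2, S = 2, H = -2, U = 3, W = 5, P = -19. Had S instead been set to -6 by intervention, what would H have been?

The intervention breaks the incoming arrows to S: S = 2·V + 3·Q - 5 no longer applies, and S = -6.
H = -2·Q + 2·V - 2·S  [with Q=1, V=2, S=-6]  = 14

14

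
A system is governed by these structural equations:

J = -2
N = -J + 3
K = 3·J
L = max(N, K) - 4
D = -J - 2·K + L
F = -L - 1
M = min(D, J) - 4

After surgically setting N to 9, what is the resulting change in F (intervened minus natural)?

-4

Under do(N=9), the mechanism N = -J + 3 is discarded; N is fixed at 9.
K = 3·J  [with J=-2]  = -6
L = max(N, K) - 4  [with N=9, K=-6]  = 5
F = -L - 1  [with L=5]  = -6
Without intervention: N = -J + 3  [with J=-2]  = 5; K = 3·J  [with J=-2]  = -6; L = max(N, K) - 4  [with N=5, K=-6]  = 1; F = -L - 1  [with L=1]  = -2.
Change = -6 − (-2) = -4.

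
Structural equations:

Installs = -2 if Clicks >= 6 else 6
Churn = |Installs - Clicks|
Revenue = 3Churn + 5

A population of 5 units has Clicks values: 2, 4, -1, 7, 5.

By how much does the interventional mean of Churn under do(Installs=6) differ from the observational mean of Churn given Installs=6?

Under do(Installs=6), Installs's equation is replaced by Installs=6 for every unit. Per-unit Churn: 4, 2, 7, 1, 1. Mean = 3.
E[Churn|Installs=6] averages over only the 4 units with Installs=6 (Clicks = 2, 4, -1, 5): Churn = 4, 2, 7, 1, mean 3.5.
Difference = 3 − 3.5 = -0.5.

-0.5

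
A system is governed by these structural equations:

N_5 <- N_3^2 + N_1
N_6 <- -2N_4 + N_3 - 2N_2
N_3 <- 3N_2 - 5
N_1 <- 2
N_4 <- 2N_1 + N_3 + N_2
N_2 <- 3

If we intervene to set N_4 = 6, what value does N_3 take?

4

Under do(N_4=6), the mechanism N_4 <- 2N_1 + N_3 + N_2 is discarded; N_4 is fixed at 6.
Since N_3 is not a descendant of the intervened variable, it is unaffected.
N_3 = 3N_2 - 5  [with N_2=3]  = 4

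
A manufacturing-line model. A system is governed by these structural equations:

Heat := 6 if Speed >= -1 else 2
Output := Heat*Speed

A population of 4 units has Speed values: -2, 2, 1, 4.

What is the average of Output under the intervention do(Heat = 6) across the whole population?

The intervention sets Heat=6 in all 4 units regardless of Speed. Recomputing Output per unit gives -12, 12, 6, 24; average 7.5.

7.5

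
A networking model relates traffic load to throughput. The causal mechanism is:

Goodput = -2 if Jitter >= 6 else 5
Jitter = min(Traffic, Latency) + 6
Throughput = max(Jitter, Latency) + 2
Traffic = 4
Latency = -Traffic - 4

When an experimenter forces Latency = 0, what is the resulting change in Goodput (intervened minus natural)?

-7

do(Latency=0) replaces the equation Latency = -Traffic - 4 with the constant Latency = 0.
Jitter = min(Traffic, Latency) + 6  [with Traffic=4, Latency=0]  = 6
Goodput = -2 if Jitter >= 6 else 5  [with Jitter=6]  = -2
Without intervention: Latency = -Traffic - 4  [with Traffic=4]  = -8; Jitter = min(Traffic, Latency) + 6  [with Traffic=4, Latency=-8]  = -2; Goodput = -2 if Jitter >= 6 else 5  [with Jitter=-2]  = 5.
Change = -2 − 5 = -7.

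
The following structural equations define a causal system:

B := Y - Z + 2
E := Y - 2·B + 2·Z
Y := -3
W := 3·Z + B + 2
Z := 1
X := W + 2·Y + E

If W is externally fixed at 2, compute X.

The intervention breaks the incoming arrows to W: W := 3·Z + B + 2 no longer applies, and W = 2.
B = Y - Z + 2  [with Y=-3, Z=1]  = -2
E = Y - 2·B + 2·Z  [with Y=-3, B=-2, Z=1]  = 3
X = W + 2·Y + E  [with W=2, Y=-3, E=3]  = -1

-1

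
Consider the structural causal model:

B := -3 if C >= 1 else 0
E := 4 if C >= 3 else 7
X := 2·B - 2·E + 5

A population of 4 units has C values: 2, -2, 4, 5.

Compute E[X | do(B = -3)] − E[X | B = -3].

do(B=-3) breaks B's dependence on C. With B=-3 fixed, X across the units is -15, -15, -9, -9, mean -12.
Observing B=-3 restricts to units where B's equation naturally yields -3: C ∈ {2, 4, 5}. In that subpopulation X = -15, -9, -9, mean -11.
Difference = -12 − (-11) = -1.

-1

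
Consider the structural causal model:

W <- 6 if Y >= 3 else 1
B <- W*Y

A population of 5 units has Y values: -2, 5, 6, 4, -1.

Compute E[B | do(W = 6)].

14.4

The intervention sets W=6 in all 5 units regardless of Y. Recomputing B per unit gives -12, 30, 36, 24, -6; average 14.4.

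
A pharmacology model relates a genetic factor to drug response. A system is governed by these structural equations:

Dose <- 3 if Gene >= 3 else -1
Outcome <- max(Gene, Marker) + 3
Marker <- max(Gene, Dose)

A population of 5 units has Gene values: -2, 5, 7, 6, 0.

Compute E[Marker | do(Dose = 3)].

Under do(Dose=3), Dose's equation is replaced by Dose=3 for every unit. Per-unit Marker: 3, 5, 7, 6, 3. Mean = 4.8.

4.8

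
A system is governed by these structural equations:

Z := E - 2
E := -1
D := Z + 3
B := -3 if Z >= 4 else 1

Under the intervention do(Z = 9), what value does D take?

The intervention breaks the incoming arrows to Z: Z := E - 2 no longer applies, and Z = 9.
D = Z + 3  [with Z=9]  = 12

12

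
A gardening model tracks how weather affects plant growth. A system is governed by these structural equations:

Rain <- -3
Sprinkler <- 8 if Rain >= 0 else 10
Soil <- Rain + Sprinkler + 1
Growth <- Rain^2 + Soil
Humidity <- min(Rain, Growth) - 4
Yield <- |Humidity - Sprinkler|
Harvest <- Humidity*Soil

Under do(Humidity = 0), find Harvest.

0

Under do(Humidity=0), the mechanism Humidity <- min(Rain, Growth) - 4 is discarded; Humidity is fixed at 0.
Sprinkler = 8 if Rain >= 0 else 10  [with Rain=-3]  = 10
Soil = Rain + Sprinkler + 1  [with Rain=-3, Sprinkler=10]  = 8
Harvest = Humidity*Soil  [with Humidity=0, Soil=8]  = 0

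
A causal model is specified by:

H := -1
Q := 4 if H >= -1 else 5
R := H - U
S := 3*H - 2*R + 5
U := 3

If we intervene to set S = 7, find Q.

do(S=7) replaces the equation S := 3*H - 2*R + 5 with the constant S = 7.
Q is not downstream of the intervention, so its value is determined by the original equations.
Q = 4 if H >= -1 else 5  [with H=-1]  = 4

4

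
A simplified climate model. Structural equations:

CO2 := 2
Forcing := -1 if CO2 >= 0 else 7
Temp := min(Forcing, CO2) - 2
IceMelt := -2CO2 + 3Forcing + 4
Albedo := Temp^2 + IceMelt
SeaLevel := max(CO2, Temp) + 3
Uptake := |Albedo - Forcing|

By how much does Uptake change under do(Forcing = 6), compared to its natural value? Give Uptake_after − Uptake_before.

Under do(Forcing=6), the mechanism Forcing := -1 if CO2 >= 0 else 7 is discarded; Forcing is fixed at 6.
Temp = min(Forcing, CO2) - 2  [with Forcing=6, CO2=2]  = 0
IceMelt = -2CO2 + 3Forcing + 4  [with CO2=2, Forcing=6]  = 18
Albedo = Temp^2 + IceMelt  [with Temp=0, IceMelt=18]  = 18
Uptake = |Albedo - Forcing|  [with Albedo=18, Forcing=6]  = 12
Without intervention: Forcing = -1 if CO2 >= 0 else 7  [with CO2=2]  = -1; Temp = min(Forcing, CO2) - 2  [with Forcing=-1, CO2=2]  = -3; IceMelt = -2CO2 + 3Forcing + 4  [with CO2=2, Forcing=-1]  = -3; Albedo = Temp^2 + IceMelt  [with Temp=-3, IceMelt=-3]  = 6; Uptake = |Albedo - Forcing|  [with Albedo=6, Forcing=-1]  = 7.
Change = 12 − 7 = 5.

5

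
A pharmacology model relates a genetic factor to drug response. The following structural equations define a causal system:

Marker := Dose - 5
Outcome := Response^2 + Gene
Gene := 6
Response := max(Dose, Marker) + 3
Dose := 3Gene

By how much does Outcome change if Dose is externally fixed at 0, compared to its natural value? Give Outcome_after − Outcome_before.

do(Dose=0) replaces the equation Dose := 3Gene with the constant Dose = 0.
Marker = Dose - 5  [with Dose=0]  = -5
Response = max(Dose, Marker) + 3  [with Dose=0, Marker=-5]  = 3
Outcome = Response^2 + Gene  [with Response=3, Gene=6]  = 15
Without intervention: Dose = 3Gene  [with Gene=6]  = 18; Marker = Dose - 5  [with Dose=18]  = 13; Response = max(Dose, Marker) + 3  [with Dose=18, Marker=13]  = 21; Outcome = Response^2 + Gene  [with Response=21, Gene=6]  = 447.
Change = 15 − 447 = -432.

-432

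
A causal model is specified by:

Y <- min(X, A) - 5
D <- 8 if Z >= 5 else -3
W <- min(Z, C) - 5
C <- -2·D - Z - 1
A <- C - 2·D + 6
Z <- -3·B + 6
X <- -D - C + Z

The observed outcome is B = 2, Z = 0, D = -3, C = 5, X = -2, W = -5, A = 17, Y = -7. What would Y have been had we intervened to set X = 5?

0

do(X=5) replaces the equation X <- -D - C + Z with the constant X = 5.
Z = -3·B + 6  [with B=2]  = 0
D = 8 if Z >= 5 else -3  [with Z=0]  = -3
C = -2·D - Z - 1  [with D=-3, Z=0]  = 5
A = C - 2·D + 6  [with C=5, D=-3]  = 17
Y = min(X, A) - 5  [with X=5, A=17]  = 0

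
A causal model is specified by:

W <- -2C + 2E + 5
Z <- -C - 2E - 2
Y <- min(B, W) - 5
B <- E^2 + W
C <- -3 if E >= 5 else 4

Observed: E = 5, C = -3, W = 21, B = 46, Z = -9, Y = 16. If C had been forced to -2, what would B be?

Under do(C=-2), the mechanism C <- -3 if E >= 5 else 4 is discarded; C is fixed at -2.
W = -2C + 2E + 5  [with C=-2, E=5]  = 19
B = E^2 + W  [with E=5, W=19]  = 44

44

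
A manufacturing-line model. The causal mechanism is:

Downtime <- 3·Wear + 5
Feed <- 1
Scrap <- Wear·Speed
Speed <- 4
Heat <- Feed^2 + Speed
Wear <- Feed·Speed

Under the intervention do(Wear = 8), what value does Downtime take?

29

Under do(Wear=8), the mechanism Wear <- Feed·Speed is discarded; Wear is fixed at 8.
Downtime = 3·Wear + 5  [with Wear=8]  = 29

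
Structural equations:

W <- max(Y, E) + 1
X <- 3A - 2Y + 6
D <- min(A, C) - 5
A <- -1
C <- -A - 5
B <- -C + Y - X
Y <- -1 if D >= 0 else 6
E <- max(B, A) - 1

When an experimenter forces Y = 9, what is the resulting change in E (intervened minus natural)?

9

The intervention breaks the incoming arrows to Y: Y <- -1 if D >= 0 else 6 no longer applies, and Y = 9.
C = -A - 5  [with A=-1]  = -4
X = 3A - 2Y + 6  [with A=-1, Y=9]  = -15
B = -C + Y - X  [with C=-4, Y=9, X=-15]  = 28
E = max(B, A) - 1  [with B=28, A=-1]  = 27
Without intervention: C = -A - 5  [with A=-1]  = -4; D = min(A, C) - 5  [with A=-1, C=-4]  = -9; Y = -1 if D >= 0 else 6  [with D=-9]  = 6; X = 3A - 2Y + 6  [with A=-1, Y=6]  = -9; B = -C + Y - X  [with C=-4, Y=6, X=-9]  = 19; E = max(B, A) - 1  [with B=19, A=-1]  = 18.
Change = 27 − 18 = 9.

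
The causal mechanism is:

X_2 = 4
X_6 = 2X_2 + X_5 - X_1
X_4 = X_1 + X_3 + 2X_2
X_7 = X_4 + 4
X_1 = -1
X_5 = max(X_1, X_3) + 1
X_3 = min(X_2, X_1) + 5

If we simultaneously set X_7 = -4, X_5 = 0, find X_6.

Setting X_7 = -4, X_5 = 0 by intervention discards those variables' equations.
X_6 = 2X_2 + X_5 - X_1  [with X_2=4, X_5=0, X_1=-1]  = 9

9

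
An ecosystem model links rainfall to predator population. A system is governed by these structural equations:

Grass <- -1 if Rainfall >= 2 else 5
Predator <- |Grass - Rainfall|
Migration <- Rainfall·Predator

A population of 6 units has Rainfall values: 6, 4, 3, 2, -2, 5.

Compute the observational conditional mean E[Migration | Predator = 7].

14

Conditioning on Predator=7 selects the 2 unit(s) with Rainfall ∈ {6, -2}. Their Migration values: 42, -14. Mean = 14.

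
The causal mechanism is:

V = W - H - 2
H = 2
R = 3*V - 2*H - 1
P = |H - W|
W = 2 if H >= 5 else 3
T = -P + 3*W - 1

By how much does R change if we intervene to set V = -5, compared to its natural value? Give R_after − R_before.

do(V=-5) replaces the equation V = W - H - 2 with the constant V = -5.
R = 3*V - 2*H - 1  [with V=-5, H=2]  = -20
Without intervention: W = 2 if H >= 5 else 3  [with H=2]  = 3; V = W - H - 2  [with W=3, H=2]  = -1; R = 3*V - 2*H - 1  [with V=-1, H=2]  = -8.
Change = -20 − (-8) = -12.

-12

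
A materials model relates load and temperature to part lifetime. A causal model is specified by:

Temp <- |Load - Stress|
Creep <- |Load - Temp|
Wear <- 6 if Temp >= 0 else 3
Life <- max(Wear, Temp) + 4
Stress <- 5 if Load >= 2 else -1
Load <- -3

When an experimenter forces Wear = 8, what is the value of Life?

12

The intervention breaks the incoming arrows to Wear: Wear <- 6 if Temp >= 0 else 3 no longer applies, and Wear = 8.
Stress = 5 if Load >= 2 else -1  [with Load=-3]  = -1
Temp = |Load - Stress|  [with Load=-3, Stress=-1]  = 2
Life = max(Wear, Temp) + 4  [with Wear=8, Temp=2]  = 12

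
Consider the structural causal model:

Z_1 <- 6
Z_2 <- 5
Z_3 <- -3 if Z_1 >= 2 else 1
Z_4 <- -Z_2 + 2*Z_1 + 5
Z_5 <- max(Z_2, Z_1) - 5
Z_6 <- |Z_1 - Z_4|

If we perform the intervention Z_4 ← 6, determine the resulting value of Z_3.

-3

Under do(Z_4=6), the mechanism Z_4 <- -Z_2 + 2*Z_1 + 5 is discarded; Z_4 is fixed at 6.
Since Z_3 is not a descendant of the intervened variable, it is unaffected.
Z_3 = -3 if Z_1 >= 2 else 1  [with Z_1=6]  = -3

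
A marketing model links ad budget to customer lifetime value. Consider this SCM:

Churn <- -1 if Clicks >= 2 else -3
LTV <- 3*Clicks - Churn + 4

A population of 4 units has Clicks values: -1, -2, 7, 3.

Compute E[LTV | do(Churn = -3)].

Under do(Churn=-3), Churn's equation is replaced by Churn=-3 for every unit. Per-unit LTV: 4, 1, 28, 16. Mean = 12.25.

12.25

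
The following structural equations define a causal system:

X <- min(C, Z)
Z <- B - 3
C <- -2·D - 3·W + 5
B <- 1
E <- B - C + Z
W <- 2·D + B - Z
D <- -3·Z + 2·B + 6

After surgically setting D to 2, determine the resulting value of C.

do(D=2) replaces the equation D <- -3·Z + 2·B + 6 with the constant D = 2.
Z = B - 3  [with B=1]  = -2
W = 2·D + B - Z  [with D=2, B=1, Z=-2]  = 7
C = -2·D - 3·W + 5  [with D=2, W=7]  = -20

-20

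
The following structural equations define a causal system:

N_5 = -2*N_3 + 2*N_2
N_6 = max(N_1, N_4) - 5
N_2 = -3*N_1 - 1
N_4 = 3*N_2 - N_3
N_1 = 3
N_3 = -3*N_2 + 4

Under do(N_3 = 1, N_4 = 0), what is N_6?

-2

Setting N_3 = 1, N_4 = 0 by intervention discards those variables' equations.
N_6 = max(N_1, N_4) - 5  [with N_1=3, N_4=0]  = -2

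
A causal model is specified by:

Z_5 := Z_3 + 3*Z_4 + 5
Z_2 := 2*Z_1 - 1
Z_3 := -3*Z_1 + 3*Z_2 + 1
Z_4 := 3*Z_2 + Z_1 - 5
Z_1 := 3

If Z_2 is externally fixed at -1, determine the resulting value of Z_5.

-21

do(Z_2=-1) replaces the equation Z_2 := 2*Z_1 - 1 with the constant Z_2 = -1.
Z_3 = -3*Z_1 + 3*Z_2 + 1  [with Z_1=3, Z_2=-1]  = -11
Z_4 = 3*Z_2 + Z_1 - 5  [with Z_2=-1, Z_1=3]  = -5
Z_5 = Z_3 + 3*Z_4 + 5  [with Z_3=-11, Z_4=-5]  = -21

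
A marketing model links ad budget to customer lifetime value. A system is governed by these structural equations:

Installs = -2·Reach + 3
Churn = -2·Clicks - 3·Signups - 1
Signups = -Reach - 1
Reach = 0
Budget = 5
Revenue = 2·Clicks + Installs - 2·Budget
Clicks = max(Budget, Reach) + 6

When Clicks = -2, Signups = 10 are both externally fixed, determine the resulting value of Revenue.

-11

Under do(Clicks = -2, Signups = 10), each intervened variable's structural equation is replaced by its fixed value.
Installs = -2·Reach + 3  [with Reach=0]  = 3
Revenue = 2·Clicks + Installs - 2·Budget  [with Clicks=-2, Installs=3, Budget=5]  = -11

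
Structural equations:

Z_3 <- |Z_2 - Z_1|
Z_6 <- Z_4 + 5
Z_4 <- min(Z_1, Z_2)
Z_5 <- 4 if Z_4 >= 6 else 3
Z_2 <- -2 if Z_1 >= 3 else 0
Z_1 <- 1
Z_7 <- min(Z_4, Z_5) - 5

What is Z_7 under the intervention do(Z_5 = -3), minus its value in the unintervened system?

-3

Under do(Z_5=-3), the mechanism Z_5 <- 4 if Z_4 >= 6 else 3 is discarded; Z_5 is fixed at -3.
Z_2 = -2 if Z_1 >= 3 else 0  [with Z_1=1]  = 0
Z_4 = min(Z_1, Z_2)  [with Z_1=1, Z_2=0]  = 0
Z_7 = min(Z_4, Z_5) - 5  [with Z_4=0, Z_5=-3]  = -8
Without intervention: Z_2 = -2 if Z_1 >= 3 else 0  [with Z_1=1]  = 0; Z_4 = min(Z_1, Z_2)  [with Z_1=1, Z_2=0]  = 0; Z_5 = 4 if Z_4 >= 6 else 3  [with Z_4=0]  = 3; Z_7 = min(Z_4, Z_5) - 5  [with Z_4=0, Z_5=3]  = -5.
Change = -8 − (-5) = -3.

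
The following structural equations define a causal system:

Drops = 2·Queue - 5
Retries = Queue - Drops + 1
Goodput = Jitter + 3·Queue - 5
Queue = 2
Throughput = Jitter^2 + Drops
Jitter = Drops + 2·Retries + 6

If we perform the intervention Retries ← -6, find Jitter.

-7

The intervention breaks the incoming arrows to Retries: Retries = Queue - Drops + 1 no longer applies, and Retries = -6.
Drops = 2·Queue - 5  [with Queue=2]  = -1
Jitter = Drops + 2·Retries + 6  [with Drops=-1, Retries=-6]  = -7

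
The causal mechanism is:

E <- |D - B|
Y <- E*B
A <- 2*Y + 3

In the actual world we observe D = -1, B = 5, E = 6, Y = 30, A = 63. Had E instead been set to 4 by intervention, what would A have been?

43

do(E=4) replaces the equation E <- |D - B| with the constant E = 4.
Y = E*B  [with E=4, B=5]  = 20
A = 2*Y + 3  [with Y=20]  = 43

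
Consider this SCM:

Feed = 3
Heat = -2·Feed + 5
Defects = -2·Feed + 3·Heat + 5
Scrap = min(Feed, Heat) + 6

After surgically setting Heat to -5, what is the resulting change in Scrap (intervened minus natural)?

-4

Under do(Heat=-5), the mechanism Heat = -2·Feed + 5 is discarded; Heat is fixed at -5.
Scrap = min(Feed, Heat) + 6  [with Feed=3, Heat=-5]  = 1
Without intervention: Heat = -2·Feed + 5  [with Feed=3]  = -1; Scrap = min(Feed, Heat) + 6  [with Feed=3, Heat=-1]  = 5.
Change = 1 − 5 = -4.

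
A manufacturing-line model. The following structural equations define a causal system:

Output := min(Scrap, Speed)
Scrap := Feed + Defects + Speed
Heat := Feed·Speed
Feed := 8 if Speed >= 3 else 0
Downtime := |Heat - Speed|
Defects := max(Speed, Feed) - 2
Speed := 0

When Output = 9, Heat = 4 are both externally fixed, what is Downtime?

Under do(Output = 9, Heat = 4), each intervened variable's structural equation is replaced by its fixed value.
Downtime = |Heat - Speed|  [with Heat=4, Speed=0]  = 4

4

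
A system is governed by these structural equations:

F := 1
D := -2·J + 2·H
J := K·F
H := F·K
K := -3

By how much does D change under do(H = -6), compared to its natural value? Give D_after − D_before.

Intervening sets H = -6 and removes its equation (H := F·K).
J = K·F  [with K=-3, F=1]  = -3
D = -2·J + 2·H  [with J=-3, H=-6]  = -6
Without intervention: J = K·F  [with K=-3, F=1]  = -3; H = F·K  [with F=1, K=-3]  = -3; D = -2·J + 2·H  [with J=-3, H=-3]  = 0.
Change = -6 − 0 = -6.

-6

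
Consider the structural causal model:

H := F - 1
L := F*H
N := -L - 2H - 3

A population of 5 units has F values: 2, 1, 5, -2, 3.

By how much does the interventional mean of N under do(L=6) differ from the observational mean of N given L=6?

-2.6

do(L=6) breaks L's dependence on F. With L=6 fixed, N across the units is -11, -9, -17, -3, -13, mean -10.6.
E[N|L=6] averages over only the 2 units with L=6 (F = -2, 3): N = -3, -13, mean -8.
Difference = -10.6 − (-8) = -2.6.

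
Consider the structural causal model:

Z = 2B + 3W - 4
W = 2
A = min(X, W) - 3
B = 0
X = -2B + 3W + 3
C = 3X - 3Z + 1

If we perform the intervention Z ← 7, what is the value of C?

7

Intervening sets Z = 7 and removes its equation (Z = 2B + 3W - 4).
X = -2B + 3W + 3  [with B=0, W=2]  = 9
C = 3X - 3Z + 1  [with X=9, Z=7]  = 7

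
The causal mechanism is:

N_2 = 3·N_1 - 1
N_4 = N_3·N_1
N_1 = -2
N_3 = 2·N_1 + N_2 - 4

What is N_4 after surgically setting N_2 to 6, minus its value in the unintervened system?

Under do(N_2=6), the mechanism N_2 = 3·N_1 - 1 is discarded; N_2 is fixed at 6.
N_3 = 2·N_1 + N_2 - 4  [with N_1=-2, N_2=6]  = -2
N_4 = N_3·N_1  [with N_3=-2, N_1=-2]  = 4
Without intervention: N_2 = 3·N_1 - 1  [with N_1=-2]  = -7; N_3 = 2·N_1 + N_2 - 4  [with N_1=-2, N_2=-7]  = -15; N_4 = N_3·N_1  [with N_3=-15, N_1=-2]  = 30.
Change = 4 − 30 = -26.

-26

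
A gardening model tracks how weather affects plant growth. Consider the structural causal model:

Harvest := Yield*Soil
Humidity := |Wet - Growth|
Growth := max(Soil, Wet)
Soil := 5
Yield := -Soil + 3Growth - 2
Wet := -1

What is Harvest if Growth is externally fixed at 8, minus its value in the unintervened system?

45

The intervention breaks the incoming arrows to Growth: Growth := max(Soil, Wet) no longer applies, and Growth = 8.
Yield = -Soil + 3Growth - 2  [with Soil=5, Growth=8]  = 17
Harvest = Yield*Soil  [with Yield=17, Soil=5]  = 85
Without intervention: Growth = max(Soil, Wet)  [with Soil=5, Wet=-1]  = 5; Yield = -Soil + 3Growth - 2  [with Soil=5, Growth=5]  = 8; Harvest = Yield*Soil  [with Yield=8, Soil=5]  = 40.
Change = 85 − 40 = 45.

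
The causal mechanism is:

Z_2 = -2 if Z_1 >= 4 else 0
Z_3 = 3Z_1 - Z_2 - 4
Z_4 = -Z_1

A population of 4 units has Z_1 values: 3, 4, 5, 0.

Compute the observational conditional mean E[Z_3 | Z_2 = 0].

Conditioning on Z_2=0 selects the 2 unit(s) with Z_1 ∈ {3, 0}. Their Z_3 values: 5, -4. Mean = 0.5.

0.5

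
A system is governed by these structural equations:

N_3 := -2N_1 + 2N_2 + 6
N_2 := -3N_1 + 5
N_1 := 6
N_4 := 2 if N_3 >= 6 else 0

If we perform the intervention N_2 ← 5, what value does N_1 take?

6

Under do(N_2=5), the mechanism N_2 := -3N_1 + 5 is discarded; N_2 is fixed at 5.
N_1 is not downstream of the intervention, so its value is determined by the original equations.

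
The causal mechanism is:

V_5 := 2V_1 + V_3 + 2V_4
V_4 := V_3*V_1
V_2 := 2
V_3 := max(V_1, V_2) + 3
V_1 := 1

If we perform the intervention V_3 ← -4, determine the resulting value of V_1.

1

Under do(V_3=-4), the mechanism V_3 := max(V_1, V_2) + 3 is discarded; V_3 is fixed at -4.
V_1 is not downstream of the intervention, so its value is determined by the original equations.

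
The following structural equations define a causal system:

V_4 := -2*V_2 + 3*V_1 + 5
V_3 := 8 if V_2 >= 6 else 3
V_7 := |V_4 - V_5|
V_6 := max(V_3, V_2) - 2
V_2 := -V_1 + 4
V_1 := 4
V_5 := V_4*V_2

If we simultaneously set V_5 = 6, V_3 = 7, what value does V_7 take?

11

The joint intervention fixes V_5 = 6, V_3 = 7, removing each variable's own equation.
V_2 = -V_1 + 4  [with V_1=4]  = 0
V_4 = -2*V_2 + 3*V_1 + 5  [with V_2=0, V_1=4]  = 17
V_7 = |V_4 - V_5|  [with V_4=17, V_5=6]  = 11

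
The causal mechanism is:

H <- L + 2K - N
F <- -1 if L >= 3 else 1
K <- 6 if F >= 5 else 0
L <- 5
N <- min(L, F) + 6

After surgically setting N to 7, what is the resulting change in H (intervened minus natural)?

-2

do(N=7) replaces the equation N <- min(L, F) + 6 with the constant N = 7.
F = -1 if L >= 3 else 1  [with L=5]  = -1
K = 6 if F >= 5 else 0  [with F=-1]  = 0
H = L + 2K - N  [with L=5, K=0, N=7]  = -2
Without intervention: F = -1 if L >= 3 else 1  [with L=5]  = -1; N = min(L, F) + 6  [with L=5, F=-1]  = 5; K = 6 if F >= 5 else 0  [with F=-1]  = 0; H = L + 2K - N  [with L=5, K=0, N=5]  = 0.
Change = -2 − 0 = -2.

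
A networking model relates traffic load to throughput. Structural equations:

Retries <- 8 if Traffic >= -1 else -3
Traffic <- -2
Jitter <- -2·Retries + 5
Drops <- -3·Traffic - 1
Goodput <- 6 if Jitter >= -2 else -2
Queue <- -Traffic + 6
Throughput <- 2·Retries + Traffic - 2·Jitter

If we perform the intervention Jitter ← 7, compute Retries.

The intervention breaks the incoming arrows to Jitter: Jitter <- -2·Retries + 5 no longer applies, and Jitter = 7.
Since Retries is not a descendant of the intervened variable, it is unaffected.
Retries = 8 if Traffic >= -1 else -3  [with Traffic=-2]  = -3

-3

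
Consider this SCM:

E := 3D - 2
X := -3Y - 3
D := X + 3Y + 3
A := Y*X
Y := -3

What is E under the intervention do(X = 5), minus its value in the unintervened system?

-3

do(X=5) replaces the equation X := -3Y - 3 with the constant X = 5.
D = X + 3Y + 3  [with X=5, Y=-3]  = -1
E = 3D - 2  [with D=-1]  = -5
Without intervention: X = -3Y - 3  [with Y=-3]  = 6; D = X + 3Y + 3  [with X=6, Y=-3]  = 0; E = 3D - 2  [with D=0]  = -2.
Change = -5 − (-2) = -3.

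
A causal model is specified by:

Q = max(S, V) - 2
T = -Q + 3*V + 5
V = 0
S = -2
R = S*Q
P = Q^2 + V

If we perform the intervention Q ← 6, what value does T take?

-1

do(Q=6) replaces the equation Q = max(S, V) - 2 with the constant Q = 6.
T = -Q + 3*V + 5  [with Q=6, V=0]  = -1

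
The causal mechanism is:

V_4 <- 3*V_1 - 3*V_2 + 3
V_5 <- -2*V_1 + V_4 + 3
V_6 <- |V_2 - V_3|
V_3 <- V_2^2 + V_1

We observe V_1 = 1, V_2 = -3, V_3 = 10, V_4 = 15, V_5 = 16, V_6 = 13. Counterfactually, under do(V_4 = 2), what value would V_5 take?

Intervening sets V_4 = 2 and removes its equation (V_4 <- 3*V_1 - 3*V_2 + 3).
V_5 = -2*V_1 + V_4 + 3  [with V_1=1, V_4=2]  = 3

3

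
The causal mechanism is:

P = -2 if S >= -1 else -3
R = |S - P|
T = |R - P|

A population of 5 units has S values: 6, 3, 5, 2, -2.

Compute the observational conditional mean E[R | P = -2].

6

Conditioning on P=-2 selects the 4 unit(s) with S ∈ {6, 3, 5, 2}. Their R values: 8, 5, 7, 4. Mean = 6.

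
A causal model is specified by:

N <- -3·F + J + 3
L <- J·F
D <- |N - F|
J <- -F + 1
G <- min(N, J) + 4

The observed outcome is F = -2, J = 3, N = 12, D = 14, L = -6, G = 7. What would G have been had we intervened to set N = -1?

3

The intervention breaks the incoming arrows to N: N <- -3·F + J + 3 no longer applies, and N = -1.
J = -F + 1  [with F=-2]  = 3
G = min(N, J) + 4  [with N=-1, J=3]  = 3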